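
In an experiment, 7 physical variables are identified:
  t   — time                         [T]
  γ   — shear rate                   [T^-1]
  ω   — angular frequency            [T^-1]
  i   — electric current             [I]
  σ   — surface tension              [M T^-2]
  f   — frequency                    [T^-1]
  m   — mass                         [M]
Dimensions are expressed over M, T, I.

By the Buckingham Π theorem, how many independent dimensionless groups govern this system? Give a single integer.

4

Write exponents as rows M,T,I / cols t,γ,ω,i,σ,f,m:
  M: [ 0  0  0  0  1  0  1]
  T: [ 1 -1 -1  0 -2 -1  0]
  I: [ 0  0  0  1  0  0  0]
RREF → pivots at {t,i,σ} ⇒ r = 3
n=7, r=3 ⇒ 4 dimensionless groups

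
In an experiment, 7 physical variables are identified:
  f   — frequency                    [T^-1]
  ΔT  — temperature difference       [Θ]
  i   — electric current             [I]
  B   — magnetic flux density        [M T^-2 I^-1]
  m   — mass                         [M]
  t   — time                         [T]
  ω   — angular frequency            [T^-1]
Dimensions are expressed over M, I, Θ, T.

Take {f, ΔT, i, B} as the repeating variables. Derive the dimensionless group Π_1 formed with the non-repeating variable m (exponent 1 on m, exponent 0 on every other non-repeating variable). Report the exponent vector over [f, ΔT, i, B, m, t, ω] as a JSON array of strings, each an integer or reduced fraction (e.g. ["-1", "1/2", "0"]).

["2", "0", "-1", "-1", "1", "0", "0"]

Write exponents as rows M,I,Θ,T / cols f,ΔT,i,B,m,t,ω:
  M: [ 0  0  0  1  1  0  0]
  I: [ 0  0  1 -1  0  0  0]
  Θ: [ 0  1  0  0  0  0  0]
  T: [-1  0  0 -2  0  1 -1]
Row reduction gives pivot columns f,ΔT,i,B; rank = 4
Pivot set = {f,ΔT,i,B}, free = {m,t,ω}
RREF:
  r0: [   1    0    0    0   -2   -1    1]
  r1: [   0    1    0    0    0    0    0]
  r2: [   0    0    1    0    1    0    0]
  r3: [   0    0    0    1    1    0    0]
Fix exponent of m at 1, t at 0, ω at 0; solve each RREF row for its pivot's exponent:
  r0: exp(f) + (-2)·1 = 0 ⇒ exp(f) = 2
  r1: exp(ΔT) + (0)·1 = 0 ⇒ exp(ΔT) = 0
  r2: exp(i) + (1)·1 = 0 ⇒ exp(i) = -1
  r3: exp(B) + (1)·1 = 0 ⇒ exp(B) = -1
Π_1 = f^2 · i^-1 · B^-1 · m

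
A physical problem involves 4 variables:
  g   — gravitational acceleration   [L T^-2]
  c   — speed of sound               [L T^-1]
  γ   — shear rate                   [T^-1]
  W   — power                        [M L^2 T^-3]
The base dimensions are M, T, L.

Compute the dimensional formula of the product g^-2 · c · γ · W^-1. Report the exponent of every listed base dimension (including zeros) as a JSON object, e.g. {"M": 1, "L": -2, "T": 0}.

{"M": -1, "T": 5, "L": -3}

Write exponents as rows M,T,L / cols g,c,γ,W:
  M: [ 0  0  0  1]
  T: [-2 -1 -1 -3]
  L: [ 1  1  0  2]
  [M]: (-2)·0+(1)·0+(1)·0+(-1)·1 = -1
  [T]: (-2)·-2+(1)·-1+(1)·-1+(-1)·-3 = 5
  [L]: (-2)·1+(1)·1+(1)·0+(-1)·2 = -3
⇒ M^-1 T^5 L^-3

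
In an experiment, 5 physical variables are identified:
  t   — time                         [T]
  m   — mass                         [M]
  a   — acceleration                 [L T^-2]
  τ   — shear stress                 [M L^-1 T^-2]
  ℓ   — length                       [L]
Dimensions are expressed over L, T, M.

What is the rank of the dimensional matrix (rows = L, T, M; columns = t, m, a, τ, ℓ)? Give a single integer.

Exponent matrix [L,T,M] × [t,m,a,τ,ℓ]:
  L: [ 0  0  1 -1  1]
  T: [ 1  0 -2 -2  0]
  M: [ 0  1  0  1  0]
Echelon form has 3 nonzero rows (pivots: t,m,a)

3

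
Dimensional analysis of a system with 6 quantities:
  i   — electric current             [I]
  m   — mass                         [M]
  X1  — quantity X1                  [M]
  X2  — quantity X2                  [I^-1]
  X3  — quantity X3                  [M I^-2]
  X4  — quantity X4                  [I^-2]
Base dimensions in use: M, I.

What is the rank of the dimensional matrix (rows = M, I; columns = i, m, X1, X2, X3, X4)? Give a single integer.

Write exponents as rows M,I / cols i,m,X1,X2,X3,X4:
  M: [ 0  1  1  0  1  0]
  I: [ 1  0  0 -1 -2 -2]
Row reduction gives pivot columns i,m; rank = 2

2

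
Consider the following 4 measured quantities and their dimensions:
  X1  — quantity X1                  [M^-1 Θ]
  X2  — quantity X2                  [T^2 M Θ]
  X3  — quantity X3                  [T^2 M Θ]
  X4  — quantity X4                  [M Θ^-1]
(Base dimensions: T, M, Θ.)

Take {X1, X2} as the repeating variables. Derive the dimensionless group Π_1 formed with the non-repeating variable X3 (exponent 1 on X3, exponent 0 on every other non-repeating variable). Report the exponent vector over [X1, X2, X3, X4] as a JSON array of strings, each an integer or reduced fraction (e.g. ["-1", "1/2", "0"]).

Exponent matrix [T,M,Θ] × [X1,X2,X3,X4]:
  T: [ 0  2  2  0]
  M: [-1  1  1  1]
  Θ: [ 1  1  1 -1]
Echelon form has 2 nonzero rows (pivots: X1,X2)
Pivot set = {X1,X2}, free = {X3,X4}
RREF:
  r0: [   1    0    0   -1]
  r1: [   0    1    1    0]
  r2: [   0    0    0    0]
Fix exponent of X3 at 1, X4 at 0; solve each RREF row for its pivot's exponent:
  r0: exp(X1) + (0)·1 = 0 ⇒ exp(X1) = 0
  r1: exp(X2) + (1)·1 = 0 ⇒ exp(X2) = -1
Π_1 = X2^-1 · X3

["0", "-1", "1", "0"]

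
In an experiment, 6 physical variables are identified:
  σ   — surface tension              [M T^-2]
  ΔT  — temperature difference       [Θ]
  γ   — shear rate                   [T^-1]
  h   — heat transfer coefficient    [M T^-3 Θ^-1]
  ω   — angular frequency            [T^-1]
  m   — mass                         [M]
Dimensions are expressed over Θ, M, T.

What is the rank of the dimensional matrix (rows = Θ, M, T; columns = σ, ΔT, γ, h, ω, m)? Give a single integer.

3

Exponent matrix [Θ,M,T] × [σ,ΔT,γ,h,ω,m]:
  Θ: [ 0  1  0 -1  0  0]
  M: [ 1  0  0  1  0  1]
  T: [-2  0 -1 -3 -1  0]
RREF → pivots at {σ,ΔT,γ} ⇒ r = 3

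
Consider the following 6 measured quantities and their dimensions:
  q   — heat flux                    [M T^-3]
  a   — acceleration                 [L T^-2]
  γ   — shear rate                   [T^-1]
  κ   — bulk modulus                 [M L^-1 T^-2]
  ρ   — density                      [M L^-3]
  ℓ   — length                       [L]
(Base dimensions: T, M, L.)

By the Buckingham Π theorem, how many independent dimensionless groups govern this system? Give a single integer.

3

Write exponents as rows T,M,L / cols q,a,γ,κ,ρ,ℓ:
  T: [-3 -2 -1 -2  0  0]
  M: [ 1  0  0  1  1  0]
  L: [ 0  1  0 -1 -3  1]
Row reduction gives pivot columns q,a,γ; rank = 3
Π count = n − r = 6 − 3 = 3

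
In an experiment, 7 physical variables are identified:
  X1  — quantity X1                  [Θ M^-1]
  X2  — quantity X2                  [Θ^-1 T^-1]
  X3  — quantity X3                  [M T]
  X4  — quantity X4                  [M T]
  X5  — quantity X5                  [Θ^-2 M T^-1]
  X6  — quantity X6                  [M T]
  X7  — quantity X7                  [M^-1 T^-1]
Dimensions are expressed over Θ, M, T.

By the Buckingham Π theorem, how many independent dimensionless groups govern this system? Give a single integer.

5

Write exponents as rows Θ,M,T / cols X1,X2,X3,X4,X5,X6,X7:
  Θ: [ 1 -1  0  0 -2  0  0]
  M: [-1  0  1  1  1  1 -1]
  T: [ 0 -1  1  1 -1  1 -1]
RREF → pivots at {X1,X2} ⇒ r = 2
7 vars − rank 2 = 5 Π groups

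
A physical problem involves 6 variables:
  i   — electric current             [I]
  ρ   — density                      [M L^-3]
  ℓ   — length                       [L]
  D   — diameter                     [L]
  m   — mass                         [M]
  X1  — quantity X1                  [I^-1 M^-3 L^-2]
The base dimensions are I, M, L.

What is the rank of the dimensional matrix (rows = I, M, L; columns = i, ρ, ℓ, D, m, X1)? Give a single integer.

3

Write exponents as rows I,M,L / cols i,ρ,ℓ,D,m,X1:
  I: [ 1  0  0  0  0 -1]
  M: [ 0  1  0  0  1 -3]
  L: [ 0 -3  1  1  0 -2]
Echelon form has 3 nonzero rows (pivots: i,ρ,ℓ)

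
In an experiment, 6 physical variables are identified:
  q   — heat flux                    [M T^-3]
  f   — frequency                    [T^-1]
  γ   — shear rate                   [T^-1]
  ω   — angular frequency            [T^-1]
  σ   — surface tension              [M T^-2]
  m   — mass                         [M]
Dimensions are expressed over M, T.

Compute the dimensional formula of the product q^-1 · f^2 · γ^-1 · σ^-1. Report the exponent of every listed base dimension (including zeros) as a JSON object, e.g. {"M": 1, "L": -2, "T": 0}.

{"M": -2, "T": 4}

Write exponents as rows M,T / cols q,f,γ,ω,σ,m:
  M: [ 1  0  0  0  1  1]
  T: [-3 -1 -1 -1 -2  0]
  [M]: (-1)·1+(2)·0+(-1)·0+(-1)·1 = -2
  [T]: (-1)·-3+(2)·-1+(-1)·-1+(-1)·-2 = 4
⇒ M^-2 T^4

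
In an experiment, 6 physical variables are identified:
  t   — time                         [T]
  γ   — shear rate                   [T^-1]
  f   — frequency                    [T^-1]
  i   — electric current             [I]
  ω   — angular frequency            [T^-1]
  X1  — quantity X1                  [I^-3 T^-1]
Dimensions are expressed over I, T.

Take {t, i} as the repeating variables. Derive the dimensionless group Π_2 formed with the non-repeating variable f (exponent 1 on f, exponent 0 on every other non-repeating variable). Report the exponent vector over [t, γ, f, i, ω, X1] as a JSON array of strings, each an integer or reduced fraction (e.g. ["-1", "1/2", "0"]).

["1", "0", "1", "0", "0", "0"]

Write exponents as rows I,T / cols t,γ,f,i,ω,X1:
  I: [ 0  0  0  1  0 -3]
  T: [ 1 -1 -1  0 -1 -1]
Row reduction gives pivot columns t,i; rank = 2
Pivot set = {t,i}, free = {γ,f,ω,X1}
RREF:
  r0: [   1   -1   -1    0   -1   -1]
  r1: [   0    0    0    1    0   -3]
Fix exponent of f at 1, γ at 0, ω at 0, X1 at 0; solve each RREF row for its pivot's exponent:
  r0: exp(t) + (-1)·1 = 0 ⇒ exp(t) = 1
  r1: exp(i) + (0)·1 = 0 ⇒ exp(i) = 0
Π_2 = t · f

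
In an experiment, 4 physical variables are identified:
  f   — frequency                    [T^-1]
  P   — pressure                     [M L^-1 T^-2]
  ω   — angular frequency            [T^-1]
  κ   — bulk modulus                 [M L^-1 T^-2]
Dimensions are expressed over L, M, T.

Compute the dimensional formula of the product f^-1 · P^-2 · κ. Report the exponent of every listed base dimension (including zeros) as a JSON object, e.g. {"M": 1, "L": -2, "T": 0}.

{"L": 1, "M": -1, "T": 3}

Exponent matrix [L,M,T] × [f,P,ω,κ]:
  L: [ 0 -1  0 -1]
  M: [ 0  1  0  1]
  T: [-1 -2 -1 -2]
  [L]: (-1)·0+(-2)·-1+(1)·-1 = 1
  [M]: (-1)·0+(-2)·1+(1)·1 = -1
  [T]: (-1)·-1+(-2)·-2+(1)·-2 = 3
⇒ L M^-1 T^3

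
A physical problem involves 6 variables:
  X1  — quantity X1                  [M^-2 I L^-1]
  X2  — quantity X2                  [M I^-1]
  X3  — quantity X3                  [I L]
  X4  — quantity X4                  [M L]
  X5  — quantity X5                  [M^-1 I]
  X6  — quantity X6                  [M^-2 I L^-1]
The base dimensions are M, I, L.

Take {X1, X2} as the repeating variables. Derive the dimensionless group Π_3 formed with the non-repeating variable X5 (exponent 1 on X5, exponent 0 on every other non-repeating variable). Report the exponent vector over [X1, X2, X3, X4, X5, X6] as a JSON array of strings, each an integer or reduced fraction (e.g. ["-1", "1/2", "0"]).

Exponent matrix [M,I,L] × [X1,X2,X3,X4,X5,X6]:
  M: [-2  1  0  1 -1 -2]
  I: [ 1 -1  1  0  1  1]
  L: [-1  0  1  1  0 -1]
Row reduction gives pivot columns X1,X2; rank = 2
Repeat: X1,X2; free: X3,X4,X5,X6
RREF:
  r0: [   1    0   -1   -1    0    1]
  r1: [   0    1   -2   -1   -1    0]
  r2: [   0    0    0    0    0    0]
Fix exponent of X5 at 1, X3 at 0, X4 at 0, X6 at 0; solve each RREF row for its pivot's exponent:
  r0: exp(X1) + (0)·1 = 0 ⇒ exp(X1) = 0
  r1: exp(X2) + (-1)·1 = 0 ⇒ exp(X2) = 1
Π_3 = X2 · X5

["0", "1", "0", "0", "1", "0"]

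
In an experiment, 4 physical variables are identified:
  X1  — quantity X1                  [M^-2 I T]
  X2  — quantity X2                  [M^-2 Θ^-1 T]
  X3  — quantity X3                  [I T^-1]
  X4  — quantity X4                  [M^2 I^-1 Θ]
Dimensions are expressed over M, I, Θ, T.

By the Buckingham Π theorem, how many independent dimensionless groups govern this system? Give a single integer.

Dimensional matrix (M×I×Θ×T by X1×X2×X3×X4):
  M: [-2 -2  0  2]
  I: [ 1  0  1 -1]
  Θ: [ 0 -1  0  1]
  T: [ 1  1 -1  0]
Echelon form has 3 nonzero rows (pivots: X1,X2,X3)
Π count = n − r = 4 − 3 = 1

1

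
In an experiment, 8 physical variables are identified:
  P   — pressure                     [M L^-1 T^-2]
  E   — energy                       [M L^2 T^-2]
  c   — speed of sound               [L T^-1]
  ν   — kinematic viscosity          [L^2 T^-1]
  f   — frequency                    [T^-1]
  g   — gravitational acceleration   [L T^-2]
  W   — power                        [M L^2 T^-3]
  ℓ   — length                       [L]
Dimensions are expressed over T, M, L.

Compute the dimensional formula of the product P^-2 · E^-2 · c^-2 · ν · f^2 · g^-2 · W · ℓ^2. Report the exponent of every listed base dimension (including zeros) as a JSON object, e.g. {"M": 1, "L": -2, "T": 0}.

Dimensional matrix (T×M×L by P×E×c×ν×f×g×W×ℓ):
  T: [-2 -2 -1 -1 -1 -2 -3  0]
  M: [ 1  1  0  0  0  0  1  0]
  L: [-1  2  1  2  0  1  2  1]
  [T]: (-2)·-2+(-2)·-2+(-2)·-1+(1)·-1+(2)·-1+(-2)·-2+(1)·-3+(2)·0 = 8
  [M]: (-2)·1+(-2)·1+(-2)·0+(1)·0+(2)·0+(-2)·0+(1)·1+(2)·0 = -3
  [L]: (-2)·-1+(-2)·2+(-2)·1+(1)·2+(2)·0+(-2)·1+(1)·2+(2)·1 = 0
⇒ T^8 M^-3

{"T": 8, "M": -3, "L": 0}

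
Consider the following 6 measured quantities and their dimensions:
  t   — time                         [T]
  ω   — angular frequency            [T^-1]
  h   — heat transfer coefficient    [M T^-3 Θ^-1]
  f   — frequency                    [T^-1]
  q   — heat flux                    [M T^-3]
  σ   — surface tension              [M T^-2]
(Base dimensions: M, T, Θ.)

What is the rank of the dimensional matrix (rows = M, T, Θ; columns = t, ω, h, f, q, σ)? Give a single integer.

Write exponents as rows M,T,Θ / cols t,ω,h,f,q,σ:
  M: [ 0  0  1  0  1  1]
  T: [ 1 -1 -3 -1 -3 -2]
  Θ: [ 0  0 -1  0  0  0]
Echelon form has 3 nonzero rows (pivots: t,h,q)

3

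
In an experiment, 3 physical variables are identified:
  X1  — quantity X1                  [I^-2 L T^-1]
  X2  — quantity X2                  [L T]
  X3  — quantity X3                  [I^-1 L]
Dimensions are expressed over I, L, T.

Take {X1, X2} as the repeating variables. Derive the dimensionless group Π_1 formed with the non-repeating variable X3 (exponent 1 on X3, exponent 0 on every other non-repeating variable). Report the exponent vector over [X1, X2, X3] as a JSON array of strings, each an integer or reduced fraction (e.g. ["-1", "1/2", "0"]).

Write exponents as rows I,L,T / cols X1,X2,X3:
  I: [-2  0 -1]
  L: [ 1  1  1]
  T: [-1  1  0]
Row reduction gives pivot columns X1,X2; rank = 2
Repeat: X1,X2; free: X3
RREF:
  r0: [   1    0  1/2]
  r1: [   0    1  1/2]
  r2: [   0    0    0]
Fix exponent of X3 at 1; solve each RREF row for its pivot's exponent:
  r0: exp(X1) + (1/2)·1 = 0 ⇒ exp(X1) = -1/2
  r1: exp(X2) + (1/2)·1 = 0 ⇒ exp(X2) = -1/2
Π_1 = X1^(-1/2) · X2^(-1/2) · X3

["-1/2", "-1/2", "1"]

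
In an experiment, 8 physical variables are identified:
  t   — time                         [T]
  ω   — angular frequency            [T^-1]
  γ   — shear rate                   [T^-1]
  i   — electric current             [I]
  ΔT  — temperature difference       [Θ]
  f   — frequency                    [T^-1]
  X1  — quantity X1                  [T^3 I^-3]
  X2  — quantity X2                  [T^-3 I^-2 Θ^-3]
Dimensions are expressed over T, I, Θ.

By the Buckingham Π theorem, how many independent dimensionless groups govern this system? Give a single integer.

Write exponents as rows T,I,Θ / cols t,ω,γ,i,ΔT,f,X1,X2:
  T: [ 1 -1 -1  0  0 -1  3 -3]
  I: [ 0  0  0  1  0  0 -3 -2]
  Θ: [ 0  0  0  0  1  0  0 -3]
Echelon form has 3 nonzero rows (pivots: t,i,ΔT)
Π count = n − r = 8 − 3 = 5

5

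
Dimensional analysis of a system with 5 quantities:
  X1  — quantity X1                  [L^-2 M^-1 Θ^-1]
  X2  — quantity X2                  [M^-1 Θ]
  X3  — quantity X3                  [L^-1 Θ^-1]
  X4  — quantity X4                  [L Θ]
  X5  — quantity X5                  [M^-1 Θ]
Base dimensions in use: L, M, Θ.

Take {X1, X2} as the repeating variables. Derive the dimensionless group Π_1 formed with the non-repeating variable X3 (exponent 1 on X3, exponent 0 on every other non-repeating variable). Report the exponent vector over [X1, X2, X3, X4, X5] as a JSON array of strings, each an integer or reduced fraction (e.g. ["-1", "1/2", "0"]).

["-1/2", "1/2", "1", "0", "0"]

Dimensional matrix (L×M×Θ by X1×X2×X3×X4×X5):
  L: [-2  0 -1  1  0]
  M: [-1 -1  0  0 -1]
  Θ: [-1  1 -1  1  1]
RREF → pivots at {X1,X2} ⇒ r = 2
Pivot set = {X1,X2}, free = {X3,X4,X5}
RREF:
  r0: [   1    0  1/2 -1/2    0]
  r1: [   0    1 -1/2  1/2    1]
  r2: [   0    0    0    0    0]
Fix exponent of X3 at 1, X4 at 0, X5 at 0; solve each RREF row for its pivot's exponent:
  r0: exp(X1) + (1/2)·1 = 0 ⇒ exp(X1) = -1/2
  r1: exp(X2) + (-1/2)·1 = 0 ⇒ exp(X2) = 1/2
Π_1 = X1^(-1/2) · X2^(1/2) · X3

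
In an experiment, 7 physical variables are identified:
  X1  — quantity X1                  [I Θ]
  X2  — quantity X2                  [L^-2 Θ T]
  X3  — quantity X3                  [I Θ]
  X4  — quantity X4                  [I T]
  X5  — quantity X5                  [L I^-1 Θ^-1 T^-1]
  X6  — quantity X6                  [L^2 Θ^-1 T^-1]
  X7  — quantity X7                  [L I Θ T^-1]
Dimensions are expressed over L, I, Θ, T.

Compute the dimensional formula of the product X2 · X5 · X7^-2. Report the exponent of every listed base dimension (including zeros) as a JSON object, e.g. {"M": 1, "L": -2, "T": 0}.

Exponent matrix [L,I,Θ,T] × [X1,X2,X3,X4,X5,X6,X7]:
  L: [ 0 -2  0  0  1  2  1]
  I: [ 1  0  1  1 -1  0  1]
  Θ: [ 1  1  1  0 -1 -1  1]
  T: [ 0  1  0  1 -1 -1 -1]
  [L]: (1)·-2+(1)·1+(-2)·1 = -3
  [I]: (1)·0+(1)·-1+(-2)·1 = -3
  [Θ]: (1)·1+(1)·-1+(-2)·1 = -2
  [T]: (1)·1+(1)·-1+(-2)·-1 = 2
⇒ L^-3 I^-3 Θ^-2 T^2

{"L": -3, "I": -3, "Θ": -2, "T": 2}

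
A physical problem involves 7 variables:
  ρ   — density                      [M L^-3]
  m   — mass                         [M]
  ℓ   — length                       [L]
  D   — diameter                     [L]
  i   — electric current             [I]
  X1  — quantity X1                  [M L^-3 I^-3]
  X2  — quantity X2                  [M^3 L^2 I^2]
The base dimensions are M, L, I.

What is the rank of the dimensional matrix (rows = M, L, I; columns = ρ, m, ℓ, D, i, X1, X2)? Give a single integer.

Dimensional matrix (M×L×I by ρ×m×ℓ×D×i×X1×X2):
  M: [ 1  1  0  0  0  1  3]
  L: [-3  0  1  1  0 -3  2]
  I: [ 0  0  0  0  1 -3  2]
Echelon form has 3 nonzero rows (pivots: ρ,m,i)

3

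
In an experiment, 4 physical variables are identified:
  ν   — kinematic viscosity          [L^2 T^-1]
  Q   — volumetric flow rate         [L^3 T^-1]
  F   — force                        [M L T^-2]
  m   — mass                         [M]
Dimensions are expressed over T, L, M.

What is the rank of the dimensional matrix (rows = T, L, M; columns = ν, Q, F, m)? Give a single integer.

3

Exponent matrix [T,L,M] × [ν,Q,F,m]:
  T: [-1 -1 -2  0]
  L: [ 2  3  1  0]
  M: [ 0  0  1  1]
Echelon form has 3 nonzero rows (pivots: ν,Q,F)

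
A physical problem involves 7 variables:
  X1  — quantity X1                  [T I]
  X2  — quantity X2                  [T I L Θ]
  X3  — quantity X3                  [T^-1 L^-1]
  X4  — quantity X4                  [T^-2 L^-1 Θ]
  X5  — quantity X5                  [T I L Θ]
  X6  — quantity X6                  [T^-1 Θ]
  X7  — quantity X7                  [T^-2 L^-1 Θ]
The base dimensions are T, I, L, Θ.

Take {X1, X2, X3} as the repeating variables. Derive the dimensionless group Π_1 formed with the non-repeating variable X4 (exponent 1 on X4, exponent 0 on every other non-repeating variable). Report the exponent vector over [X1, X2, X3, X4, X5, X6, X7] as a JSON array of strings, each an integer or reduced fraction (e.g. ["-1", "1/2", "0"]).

["1", "-1", "-2", "1", "0", "0", "0"]

Write exponents as rows T,I,L,Θ / cols X1,X2,X3,X4,X5,X6,X7:
  T: [ 1  1 -1 -2  1 -1 -2]
  I: [ 1  1  0  0  1  0  0]
  L: [ 0  1 -1 -1  1  0 -1]
  Θ: [ 0  1  0  1  1  1  1]
Echelon form has 3 nonzero rows (pivots: X1,X2,X3)
Repeat: X1,X2,X3; free: X4,X5,X6,X7
RREF:
  r0: [   1    0    0   -1    0   -1   -1]
  r1: [   0    1    0    1    1    1    1]
  r2: [   0    0    1    2    0    1    2]
  r3: [   0    0    0    0    0    0    0]
Fix exponent of X4 at 1, X5 at 0, X6 at 0, X7 at 0; solve each RREF row for its pivot's exponent:
  r0: exp(X1) + (-1)·1 = 0 ⇒ exp(X1) = 1
  r1: exp(X2) + (1)·1 = 0 ⇒ exp(X2) = -1
  r2: exp(X3) + (2)·1 = 0 ⇒ exp(X3) = -2
Π_1 = X1 · X2^-1 · X3^-2 · X4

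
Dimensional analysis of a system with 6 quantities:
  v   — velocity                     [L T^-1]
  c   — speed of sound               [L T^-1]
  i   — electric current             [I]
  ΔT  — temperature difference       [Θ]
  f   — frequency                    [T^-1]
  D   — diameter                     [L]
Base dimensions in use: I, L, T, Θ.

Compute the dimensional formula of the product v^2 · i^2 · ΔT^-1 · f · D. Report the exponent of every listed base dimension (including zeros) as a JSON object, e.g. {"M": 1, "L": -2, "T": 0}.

{"I": 2, "L": 3, "T": -3, "Θ": -1}

Dimensional matrix (I×L×T×Θ by v×c×i×ΔT×f×D):
  I: [ 0  0  1  0  0  0]
  L: [ 1  1  0  0  0  1]
  T: [-1 -1  0  0 -1  0]
  Θ: [ 0  0  0  1  0  0]
  [I]: (2)·0+(2)·1+(-1)·0+(1)·0+(1)·0 = 2
  [L]: (2)·1+(2)·0+(-1)·0+(1)·0+(1)·1 = 3
  [T]: (2)·-1+(2)·0+(-1)·0+(1)·-1+(1)·0 = -3
  [Θ]: (2)·0+(2)·0+(-1)·1+(1)·0+(1)·0 = -1
⇒ I^2 L^3 T^-3 Θ^-1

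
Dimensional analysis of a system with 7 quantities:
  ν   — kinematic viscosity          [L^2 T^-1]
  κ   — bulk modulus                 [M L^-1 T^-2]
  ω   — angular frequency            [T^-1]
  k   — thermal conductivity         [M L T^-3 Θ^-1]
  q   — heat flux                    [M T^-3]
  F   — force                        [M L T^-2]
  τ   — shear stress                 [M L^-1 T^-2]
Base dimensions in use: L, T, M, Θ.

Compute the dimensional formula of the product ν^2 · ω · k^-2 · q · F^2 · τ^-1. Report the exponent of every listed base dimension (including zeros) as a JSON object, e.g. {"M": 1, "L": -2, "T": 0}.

{"L": 5, "T": -2, "M": 0, "Θ": 2}

Dimensional matrix (L×T×M×Θ by ν×κ×ω×k×q×F×τ):
  L: [ 2 -1  0  1  0  1 -1]
  T: [-1 -2 -1 -3 -3 -2 -2]
  M: [ 0  1  0  1  1  1  1]
  Θ: [ 0  0  0 -1  0  0  0]
  [L]: (2)·2+(1)·0+(-2)·1+(1)·0+(2)·1+(-1)·-1 = 5
  [T]: (2)·-1+(1)·-1+(-2)·-3+(1)·-3+(2)·-2+(-1)·-2 = -2
  [M]: (2)·0+(1)·0+(-2)·1+(1)·1+(2)·1+(-1)·1 = 0
  [Θ]: (2)·0+(1)·0+(-2)·-1+(1)·0+(2)·0+(-1)·0 = 2
⇒ L^5 T^-2 Θ^2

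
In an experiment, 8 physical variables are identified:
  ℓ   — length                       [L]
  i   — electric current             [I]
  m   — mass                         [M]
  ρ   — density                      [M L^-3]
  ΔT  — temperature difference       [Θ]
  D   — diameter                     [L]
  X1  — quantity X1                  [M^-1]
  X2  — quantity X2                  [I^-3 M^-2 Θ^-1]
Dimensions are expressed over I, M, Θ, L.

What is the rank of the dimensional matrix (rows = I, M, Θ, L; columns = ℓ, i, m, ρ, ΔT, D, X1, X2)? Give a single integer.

Dimensional matrix (I×M×Θ×L by ℓ×i×m×ρ×ΔT×D×X1×X2):
  I: [ 0  1  0  0  0  0  0 -3]
  M: [ 0  0  1  1  0  0 -1 -2]
  Θ: [ 0  0  0  0  1  0  0 -1]
  L: [ 1  0  0 -3  0  1  0  0]
Row reduction gives pivot columns ℓ,i,m,ΔT; rank = 4

4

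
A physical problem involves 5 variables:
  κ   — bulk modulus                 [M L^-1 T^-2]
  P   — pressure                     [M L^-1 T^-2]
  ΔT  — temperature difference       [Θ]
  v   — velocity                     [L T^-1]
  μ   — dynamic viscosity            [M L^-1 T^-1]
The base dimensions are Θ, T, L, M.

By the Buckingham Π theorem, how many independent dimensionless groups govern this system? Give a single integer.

Dimensional matrix (Θ×T×L×M by κ×P×ΔT×v×μ):
  Θ: [ 0  0  1  0  0]
  T: [-2 -2  0 -1 -1]
  L: [-1 -1  0  1 -1]
  M: [ 1  1  0  0  1]
RREF → pivots at {κ,ΔT,v,μ} ⇒ r = 4
5 vars − rank 4 = 1 Π group

1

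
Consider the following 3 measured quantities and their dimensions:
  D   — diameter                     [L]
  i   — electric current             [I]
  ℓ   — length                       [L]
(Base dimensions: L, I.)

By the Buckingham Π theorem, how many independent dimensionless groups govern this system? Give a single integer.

1

Exponent matrix [L,I] × [D,i,ℓ]:
  L: [ 1  0  1]
  I: [ 0  1  0]
Row reduction gives pivot columns D,i; rank = 2
Π count = n − r = 3 − 2 = 1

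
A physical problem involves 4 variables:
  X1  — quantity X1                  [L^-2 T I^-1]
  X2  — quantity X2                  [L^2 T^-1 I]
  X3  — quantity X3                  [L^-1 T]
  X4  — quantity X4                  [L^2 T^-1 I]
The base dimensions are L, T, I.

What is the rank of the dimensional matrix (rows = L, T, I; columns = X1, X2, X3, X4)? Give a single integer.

2

Dimensional matrix (L×T×I by X1×X2×X3×X4):
  L: [-2  2 -1  2]
  T: [ 1 -1  1 -1]
  I: [-1  1  0  1]
Row reduction gives pivot columns X1,X3; rank = 2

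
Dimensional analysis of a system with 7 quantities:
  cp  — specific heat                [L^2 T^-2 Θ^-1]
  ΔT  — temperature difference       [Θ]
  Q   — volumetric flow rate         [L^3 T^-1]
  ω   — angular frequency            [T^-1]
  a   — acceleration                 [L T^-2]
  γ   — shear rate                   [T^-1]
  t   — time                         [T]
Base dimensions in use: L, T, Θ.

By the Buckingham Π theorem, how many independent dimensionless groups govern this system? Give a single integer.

4

Exponent matrix [L,T,Θ] × [cp,ΔT,Q,ω,a,γ,t]:
  L: [ 2  0  3  0  1  0  0]
  T: [-2  0 -1 -1 -2 -1  1]
  Θ: [-1  1  0  0  0  0  0]
Row reduction gives pivot columns cp,ΔT,Q; rank = 3
7 vars − rank 3 = 4 Π groups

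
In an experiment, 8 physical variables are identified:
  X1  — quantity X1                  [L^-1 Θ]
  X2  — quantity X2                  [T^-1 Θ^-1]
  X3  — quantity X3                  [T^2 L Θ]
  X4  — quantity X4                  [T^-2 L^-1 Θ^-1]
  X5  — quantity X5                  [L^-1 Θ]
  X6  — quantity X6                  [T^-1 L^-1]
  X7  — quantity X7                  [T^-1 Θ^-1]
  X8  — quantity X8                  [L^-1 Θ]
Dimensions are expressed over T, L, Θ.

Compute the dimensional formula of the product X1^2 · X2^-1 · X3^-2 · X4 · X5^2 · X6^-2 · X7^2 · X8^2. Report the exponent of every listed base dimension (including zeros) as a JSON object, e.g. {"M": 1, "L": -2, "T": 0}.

Exponent matrix [T,L,Θ] × [X1,X2,X3,X4,X5,X6,X7,X8]:
  T: [ 0 -1  2 -2  0 -1 -1  0]
  L: [-1  0  1 -1 -1 -1  0 -1]
  Θ: [ 1 -1  1 -1  1  0 -1  1]
  [T]: (2)·0+(-1)·-1+(-2)·2+(1)·-2+(2)·0+(-2)·-1+(2)·-1+(2)·0 = -5
  [L]: (2)·-1+(-1)·0+(-2)·1+(1)·-1+(2)·-1+(-2)·-1+(2)·0+(2)·-1 = -7
  [Θ]: (2)·1+(-1)·-1+(-2)·1+(1)·-1+(2)·1+(-2)·0+(2)·-1+(2)·1 = 2
⇒ T^-5 L^-7 Θ^2

{"T": -5, "L": -7, "Θ": 2}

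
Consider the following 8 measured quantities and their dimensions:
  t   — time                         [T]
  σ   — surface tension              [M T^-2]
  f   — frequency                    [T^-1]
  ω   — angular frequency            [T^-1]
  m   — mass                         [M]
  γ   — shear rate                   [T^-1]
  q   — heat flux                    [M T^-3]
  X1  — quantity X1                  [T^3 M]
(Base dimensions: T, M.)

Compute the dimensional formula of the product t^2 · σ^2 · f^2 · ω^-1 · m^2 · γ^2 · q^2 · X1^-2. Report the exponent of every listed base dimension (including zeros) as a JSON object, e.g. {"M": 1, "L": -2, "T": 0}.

Dimensional matrix (T×M by t×σ×f×ω×m×γ×q×X1):
  T: [ 1 -2 -1 -1  0 -1 -3  3]
  M: [ 0  1  0  0  1  0  1  1]
  [T]: (2)·1+(2)·-2+(2)·-1+(-1)·-1+(2)·0+(2)·-1+(2)·-3+(-2)·3 = -17
  [M]: (2)·0+(2)·1+(2)·0+(-1)·0+(2)·1+(2)·0+(2)·1+(-2)·1 = 4
⇒ T^-17 M^4

{"T": -17, "M": 4}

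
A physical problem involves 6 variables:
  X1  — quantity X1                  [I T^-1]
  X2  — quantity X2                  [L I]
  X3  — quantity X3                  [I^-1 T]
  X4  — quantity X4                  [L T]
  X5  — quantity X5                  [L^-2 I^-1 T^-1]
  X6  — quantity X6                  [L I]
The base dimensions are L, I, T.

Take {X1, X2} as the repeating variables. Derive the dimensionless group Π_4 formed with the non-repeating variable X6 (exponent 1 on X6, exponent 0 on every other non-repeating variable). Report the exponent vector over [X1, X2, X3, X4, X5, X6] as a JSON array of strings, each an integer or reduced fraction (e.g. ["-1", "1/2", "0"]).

Dimensional matrix (L×I×T by X1×X2×X3×X4×X5×X6):
  L: [ 0  1  0  1 -2  1]
  I: [ 1  1 -1  0 -1  1]
  T: [-1  0  1  1 -1  0]
Row reduction gives pivot columns X1,X2; rank = 2
Pivot set = {X1,X2}, free = {X3,X4,X5,X6}
RREF:
  r0: [   1    0   -1   -1    1    0]
  r1: [   0    1    0    1   -2    1]
  r2: [   0    0    0    0    0    0]
Fix exponent of X6 at 1, X3 at 0, X4 at 0, X5 at 0; solve each RREF row for its pivot's exponent:
  r0: exp(X1) + (0)·1 = 0 ⇒ exp(X1) = 0
  r1: exp(X2) + (1)·1 = 0 ⇒ exp(X2) = -1
Π_4 = X2^-1 · X6

["0", "-1", "0", "0", "0", "1"]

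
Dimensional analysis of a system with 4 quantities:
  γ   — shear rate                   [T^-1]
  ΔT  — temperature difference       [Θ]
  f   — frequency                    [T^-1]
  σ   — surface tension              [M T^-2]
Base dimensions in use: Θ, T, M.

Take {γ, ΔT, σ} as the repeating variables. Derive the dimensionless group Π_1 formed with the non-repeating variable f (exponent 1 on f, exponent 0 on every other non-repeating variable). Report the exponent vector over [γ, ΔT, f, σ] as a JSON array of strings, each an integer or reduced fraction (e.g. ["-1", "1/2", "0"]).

["-1", "0", "1", "0"]

Dimensional matrix (Θ×T×M by γ×ΔT×f×σ):
  Θ: [ 0  1  0  0]
  T: [-1  0 -1 -2]
  M: [ 0  0  0  1]
Row reduction gives pivot columns γ,ΔT,σ; rank = 3
Repeat: γ,ΔT,σ; free: f
RREF:
  r0: [   1    0    1    0]
  r1: [   0    1    0    0]
  r2: [   0    0    0    1]
Fix exponent of f at 1; solve each RREF row for its pivot's exponent:
  r0: exp(γ) + (1)·1 = 0 ⇒ exp(γ) = -1
  r1: exp(ΔT) + (0)·1 = 0 ⇒ exp(ΔT) = 0
  r2: exp(σ) + (0)·1 = 0 ⇒ exp(σ) = 0
Π_1 = γ^-1 · f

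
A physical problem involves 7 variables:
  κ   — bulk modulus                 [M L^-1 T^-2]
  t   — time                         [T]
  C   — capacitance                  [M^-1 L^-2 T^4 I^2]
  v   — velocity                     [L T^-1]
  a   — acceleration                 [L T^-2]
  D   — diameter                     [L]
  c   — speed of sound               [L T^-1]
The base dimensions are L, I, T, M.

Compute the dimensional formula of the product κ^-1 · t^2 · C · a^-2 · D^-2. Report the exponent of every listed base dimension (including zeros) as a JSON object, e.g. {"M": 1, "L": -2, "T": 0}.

Exponent matrix [L,I,T,M] × [κ,t,C,v,a,D,c]:
  L: [-1  0 -2  1  1  1  1]
  I: [ 0  0  2  0  0  0  0]
  T: [-2  1  4 -1 -2  0 -1]
  M: [ 1  0 -1  0  0  0  0]
  [L]: (-1)·-1+(2)·0+(1)·-2+(-2)·1+(-2)·1 = -5
  [I]: (-1)·0+(2)·0+(1)·2+(-2)·0+(-2)·0 = 2
  [T]: (-1)·-2+(2)·1+(1)·4+(-2)·-2+(-2)·0 = 12
  [M]: (-1)·1+(2)·0+(1)·-1+(-2)·0+(-2)·0 = -2
⇒ L^-5 I^2 T^12 M^-2

{"L": -5, "I": 2, "T": 12, "M": -2}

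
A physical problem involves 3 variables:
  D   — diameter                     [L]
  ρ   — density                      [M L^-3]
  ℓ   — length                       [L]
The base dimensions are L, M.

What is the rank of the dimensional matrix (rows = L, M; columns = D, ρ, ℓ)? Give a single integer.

2

Write exponents as rows L,M / cols D,ρ,ℓ:
  L: [ 1 -3  1]
  M: [ 0  1  0]
RREF → pivots at {D,ρ} ⇒ r = 2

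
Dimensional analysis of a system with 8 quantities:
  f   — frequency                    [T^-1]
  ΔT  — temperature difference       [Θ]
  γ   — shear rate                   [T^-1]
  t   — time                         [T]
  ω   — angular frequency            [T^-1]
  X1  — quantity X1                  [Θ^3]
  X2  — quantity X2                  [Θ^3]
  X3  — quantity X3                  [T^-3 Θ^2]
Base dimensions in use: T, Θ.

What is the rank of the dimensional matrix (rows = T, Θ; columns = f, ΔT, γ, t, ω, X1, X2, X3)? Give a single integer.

Write exponents as rows T,Θ / cols f,ΔT,γ,t,ω,X1,X2,X3:
  T: [-1  0 -1  1 -1  0  0 -3]
  Θ: [ 0  1  0  0  0  3  3  2]
RREF → pivots at {f,ΔT} ⇒ r = 2

2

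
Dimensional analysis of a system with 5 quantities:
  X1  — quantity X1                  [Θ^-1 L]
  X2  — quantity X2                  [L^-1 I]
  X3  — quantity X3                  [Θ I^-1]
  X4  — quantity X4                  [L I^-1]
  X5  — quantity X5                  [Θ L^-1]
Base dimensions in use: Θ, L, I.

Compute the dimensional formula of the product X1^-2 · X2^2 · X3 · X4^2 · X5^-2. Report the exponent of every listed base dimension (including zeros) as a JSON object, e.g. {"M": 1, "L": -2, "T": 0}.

{"Θ": 1, "L": 0, "I": -1}

Exponent matrix [Θ,L,I] × [X1,X2,X3,X4,X5]:
  Θ: [-1  0  1  0  1]
  L: [ 1 -1  0  1 -1]
  I: [ 0  1 -1 -1  0]
  [Θ]: (-2)·-1+(2)·0+(1)·1+(2)·0+(-2)·1 = 1
  [L]: (-2)·1+(2)·-1+(1)·0+(2)·1+(-2)·-1 = 0
  [I]: (-2)·0+(2)·1+(1)·-1+(2)·-1+(-2)·0 = -1
⇒ Θ I^-1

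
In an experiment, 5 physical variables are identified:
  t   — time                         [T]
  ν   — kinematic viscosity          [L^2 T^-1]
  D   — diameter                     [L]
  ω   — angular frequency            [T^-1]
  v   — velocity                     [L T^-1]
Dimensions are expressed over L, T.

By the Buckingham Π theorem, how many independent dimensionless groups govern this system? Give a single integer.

3

Exponent matrix [L,T] × [t,ν,D,ω,v]:
  L: [ 0  2  1  0  1]
  T: [ 1 -1  0 -1 -1]
RREF → pivots at {t,ν} ⇒ r = 2
5 vars − rank 2 = 3 Π groups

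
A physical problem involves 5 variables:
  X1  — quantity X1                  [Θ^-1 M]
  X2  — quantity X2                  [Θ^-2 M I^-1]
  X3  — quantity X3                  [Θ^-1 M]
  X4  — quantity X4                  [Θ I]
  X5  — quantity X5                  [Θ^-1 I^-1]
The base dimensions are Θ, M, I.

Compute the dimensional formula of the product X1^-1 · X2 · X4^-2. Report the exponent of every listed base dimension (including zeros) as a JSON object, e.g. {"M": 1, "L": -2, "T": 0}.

Write exponents as rows Θ,M,I / cols X1,X2,X3,X4,X5:
  Θ: [-1 -2 -1  1 -1]
  M: [ 1  1  1  0  0]
  I: [ 0 -1  0  1 -1]
  [Θ]: (-1)·-1+(1)·-2+(-2)·1 = -3
  [M]: (-1)·1+(1)·1+(-2)·0 = 0
  [I]: (-1)·0+(1)·-1+(-2)·1 = -3
⇒ Θ^-3 I^-3

{"Θ": -3, "M": 0, "I": -3}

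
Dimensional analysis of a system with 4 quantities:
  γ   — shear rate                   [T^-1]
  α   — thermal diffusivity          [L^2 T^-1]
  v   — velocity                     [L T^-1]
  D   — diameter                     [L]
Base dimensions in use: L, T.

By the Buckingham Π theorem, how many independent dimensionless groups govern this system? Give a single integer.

2

Exponent matrix [L,T] × [γ,α,v,D]:
  L: [ 0  2  1  1]
  T: [-1 -1 -1  0]
Echelon form has 2 nonzero rows (pivots: γ,α)
n=4, r=2 ⇒ 2 dimensionless groups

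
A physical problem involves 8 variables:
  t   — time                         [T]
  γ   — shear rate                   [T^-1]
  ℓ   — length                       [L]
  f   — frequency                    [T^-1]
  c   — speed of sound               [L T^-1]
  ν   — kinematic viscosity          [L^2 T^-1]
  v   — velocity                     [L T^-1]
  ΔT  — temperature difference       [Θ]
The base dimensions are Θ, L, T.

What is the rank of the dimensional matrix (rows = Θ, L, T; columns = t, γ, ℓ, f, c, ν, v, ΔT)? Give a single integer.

Write exponents as rows Θ,L,T / cols t,γ,ℓ,f,c,ν,v,ΔT:
  Θ: [ 0  0  0  0  0  0  0  1]
  L: [ 0  0  1  0  1  2  1  0]
  T: [ 1 -1  0 -1 -1 -1 -1  0]
RREF → pivots at {t,ℓ,ΔT} ⇒ r = 3

3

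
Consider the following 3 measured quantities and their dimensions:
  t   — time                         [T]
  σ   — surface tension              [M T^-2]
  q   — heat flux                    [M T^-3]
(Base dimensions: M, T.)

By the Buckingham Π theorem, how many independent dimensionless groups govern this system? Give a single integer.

1

Dimensional matrix (M×T by t×σ×q):
  M: [ 0  1  1]
  T: [ 1 -2 -3]
Echelon form has 2 nonzero rows (pivots: t,σ)
Π count = n − r = 3 − 2 = 1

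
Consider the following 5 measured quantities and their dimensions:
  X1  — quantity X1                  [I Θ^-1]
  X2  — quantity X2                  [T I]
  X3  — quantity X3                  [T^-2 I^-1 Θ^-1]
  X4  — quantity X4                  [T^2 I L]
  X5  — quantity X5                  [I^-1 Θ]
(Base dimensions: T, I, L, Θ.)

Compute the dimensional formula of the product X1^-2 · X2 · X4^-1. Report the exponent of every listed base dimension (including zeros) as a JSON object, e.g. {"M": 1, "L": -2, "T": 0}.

Write exponents as rows T,I,L,Θ / cols X1,X2,X3,X4,X5:
  T: [ 0  1 -2  2  0]
  I: [ 1  1 -1  1 -1]
  L: [ 0  0  0  1  0]
  Θ: [-1  0 -1  0  1]
  [T]: (-2)·0+(1)·1+(-1)·2 = -1
  [I]: (-2)·1+(1)·1+(-1)·1 = -2
  [L]: (-2)·0+(1)·0+(-1)·1 = -1
  [Θ]: (-2)·-1+(1)·0+(-1)·0 = 2
⇒ T^-1 I^-2 L^-1 Θ^2

{"T": -1, "I": -2, "L": -1, "Θ": 2}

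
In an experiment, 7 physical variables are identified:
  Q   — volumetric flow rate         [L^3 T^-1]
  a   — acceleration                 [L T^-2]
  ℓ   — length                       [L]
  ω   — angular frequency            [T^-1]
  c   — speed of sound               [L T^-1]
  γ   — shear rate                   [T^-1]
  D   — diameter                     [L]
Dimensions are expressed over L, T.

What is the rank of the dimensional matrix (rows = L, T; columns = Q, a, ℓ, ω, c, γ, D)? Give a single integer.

2

Dimensional matrix (L×T by Q×a×ℓ×ω×c×γ×D):
  L: [ 3  1  1  0  1  0  1]
  T: [-1 -2  0 -1 -1 -1  0]
Row reduction gives pivot columns Q,a; rank = 2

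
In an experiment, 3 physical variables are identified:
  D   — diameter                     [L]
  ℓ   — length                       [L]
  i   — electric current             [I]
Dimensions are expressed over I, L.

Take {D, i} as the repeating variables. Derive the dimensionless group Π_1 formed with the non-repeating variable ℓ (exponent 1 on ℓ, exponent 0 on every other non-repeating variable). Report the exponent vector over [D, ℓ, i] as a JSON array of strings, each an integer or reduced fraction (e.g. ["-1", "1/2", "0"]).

Exponent matrix [I,L] × [D,ℓ,i]:
  I: [ 0  0  1]
  L: [ 1  1  0]
Row reduction gives pivot columns D,i; rank = 2
Repeat: D,i; free: ℓ
RREF:
  r0: [   1    1    0]
  r1: [   0    0    1]
Fix exponent of ℓ at 1; solve each RREF row for its pivot's exponent:
  r0: exp(D) + (1)·1 = 0 ⇒ exp(D) = -1
  r1: exp(i) + (0)·1 = 0 ⇒ exp(i) = 0
Π_1 = D^-1 · ℓ

["-1", "1", "0"]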